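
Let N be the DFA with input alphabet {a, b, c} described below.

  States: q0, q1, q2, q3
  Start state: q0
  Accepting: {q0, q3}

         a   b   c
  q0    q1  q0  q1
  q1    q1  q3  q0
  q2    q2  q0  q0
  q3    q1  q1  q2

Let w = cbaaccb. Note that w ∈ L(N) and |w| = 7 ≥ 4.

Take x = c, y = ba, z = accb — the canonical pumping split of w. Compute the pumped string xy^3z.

cbababaaccb

xy^3z = c·ba·ba·ba·accb = cbababaaccb.
Reading y = ba takes N from q1 back to q1, so after x·y·y·y the machine is still in q1, and z then leads to the accepting state q3. Hence cbababaaccb ∈ L(N).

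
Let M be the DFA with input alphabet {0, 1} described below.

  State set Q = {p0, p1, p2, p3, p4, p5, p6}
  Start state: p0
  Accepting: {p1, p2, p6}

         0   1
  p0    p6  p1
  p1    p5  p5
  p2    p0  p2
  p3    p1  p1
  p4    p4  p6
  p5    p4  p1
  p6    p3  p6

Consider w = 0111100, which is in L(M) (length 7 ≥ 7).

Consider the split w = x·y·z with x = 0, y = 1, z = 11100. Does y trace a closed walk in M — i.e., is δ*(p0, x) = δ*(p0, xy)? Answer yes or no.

State sequence: p0 -0-> p6 -1-> p6

After x (step 1): p6. After xy (step 2): p6.
They match, so y = 1 drives M around a cycle from p6 back to itself; pumping y any number of times keeps M in p6 before reading z, and xyⁱz ∈ L(M) for every i ≥ 0.

yes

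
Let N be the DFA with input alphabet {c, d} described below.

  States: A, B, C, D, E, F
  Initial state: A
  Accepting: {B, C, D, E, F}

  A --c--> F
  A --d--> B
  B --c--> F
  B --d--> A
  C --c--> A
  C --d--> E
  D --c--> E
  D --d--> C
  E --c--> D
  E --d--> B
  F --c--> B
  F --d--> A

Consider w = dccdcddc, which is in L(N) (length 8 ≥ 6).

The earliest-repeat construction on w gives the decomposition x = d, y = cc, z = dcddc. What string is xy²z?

xy^2z = d·cc·cc·dcddc = dccccdcddc.
Reading y = cc takes N from B back to B, so after x·y·y the machine is still in B, and z then leads to the accepting state F. Hence dccccdcddc ∈ L(N).

dccccdcddc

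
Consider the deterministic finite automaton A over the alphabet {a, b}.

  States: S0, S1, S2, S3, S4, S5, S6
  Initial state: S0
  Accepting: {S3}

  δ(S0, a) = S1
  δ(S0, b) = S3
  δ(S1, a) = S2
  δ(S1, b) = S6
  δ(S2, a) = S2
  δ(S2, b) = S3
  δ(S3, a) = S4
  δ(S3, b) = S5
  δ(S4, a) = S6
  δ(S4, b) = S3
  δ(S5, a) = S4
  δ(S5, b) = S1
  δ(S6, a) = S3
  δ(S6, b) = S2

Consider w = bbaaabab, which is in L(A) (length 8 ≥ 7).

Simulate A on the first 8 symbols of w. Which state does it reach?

S3

Run of A on the first 8 characters of w = b b a a a b a b:
  step 0: S0  (start)
  step 1: S3  (read b: S0→S3)
  step 2: S5  (read b: S3→S5)
  step 3: S4  (read a: S5→S4)
  step 4: S6  (read a: S4→S6)
  step 5: S3  (read a: S6→S3)
  step 6: S5  (read b: S3→S5)
  step 7: S4  (read a: S5→S4)
  step 8: S3  (read b: S4→S3)

After reading 8 characters, A is in state S3.
(This kind of state-tracing is the core of the pumping-lemma construction: with 7 states, pigeonhole forces a repeat within the first 7 steps.)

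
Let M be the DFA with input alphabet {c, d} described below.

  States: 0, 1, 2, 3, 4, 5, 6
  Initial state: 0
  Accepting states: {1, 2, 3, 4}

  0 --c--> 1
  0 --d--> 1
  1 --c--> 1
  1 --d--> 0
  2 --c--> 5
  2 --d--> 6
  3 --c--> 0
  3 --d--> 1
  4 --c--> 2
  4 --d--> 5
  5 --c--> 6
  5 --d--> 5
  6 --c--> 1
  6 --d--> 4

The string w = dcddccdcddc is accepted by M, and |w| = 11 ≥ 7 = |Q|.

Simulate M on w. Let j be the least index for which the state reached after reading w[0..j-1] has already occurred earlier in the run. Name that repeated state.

Run of M on w = d c d d c c d c d d c:
  step 0: 0  (start)
  step 1: 1  (read d: 0→1)
  step 2: 1  (read c: 1→1)   ← first repeat (1 seen earlier)
  step 3: 0  (read d: 1→0)
  step 4: 1  (read d: 0→1)
  step 5: 1  (read c: 1→1)
  step 6: 1  (read c: 1→1)
  step 7: 0  (read d: 1→0)
  step 8: 1  (read c: 0→1)
  step 9: 0  (read d: 1→0)
  step 10: 1  (read d: 0→1)
  step 11: 1  (read c: 1→1)

The earliest repeat is at step j = 2: M is in 1, which it already visited at step i = 1.
Pumping length from the standard proof: p = 7 (the number of states). The repeated state found above gives |xy| = j ≤ 7 and |y| = j − i ≥ 1.

1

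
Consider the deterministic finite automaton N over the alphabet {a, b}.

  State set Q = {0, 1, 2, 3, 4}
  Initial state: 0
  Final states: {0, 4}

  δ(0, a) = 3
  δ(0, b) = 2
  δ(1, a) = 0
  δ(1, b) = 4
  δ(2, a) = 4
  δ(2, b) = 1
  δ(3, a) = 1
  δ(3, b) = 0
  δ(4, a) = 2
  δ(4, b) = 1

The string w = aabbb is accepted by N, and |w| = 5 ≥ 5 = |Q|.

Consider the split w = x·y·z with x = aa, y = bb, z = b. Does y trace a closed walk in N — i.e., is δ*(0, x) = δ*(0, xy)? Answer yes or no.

Run of N on the first 4 characters of w = a a b b:
  step 0: 0  (start)
  step 1: 3  (read a: 0→3)
  step 2: 1  (read a: 3→1)
  step 3: 4  (read b: 1→4)
  step 4: 1  (read b: 4→1)

After x (step 2): 1. After xy (step 4): 1.
They match, so y = bb drives N around a cycle from 1 back to itself; pumping y any number of times keeps N in 1 before reading z, and xyⁱz ∈ L(N) for every i ≥ 0.

yes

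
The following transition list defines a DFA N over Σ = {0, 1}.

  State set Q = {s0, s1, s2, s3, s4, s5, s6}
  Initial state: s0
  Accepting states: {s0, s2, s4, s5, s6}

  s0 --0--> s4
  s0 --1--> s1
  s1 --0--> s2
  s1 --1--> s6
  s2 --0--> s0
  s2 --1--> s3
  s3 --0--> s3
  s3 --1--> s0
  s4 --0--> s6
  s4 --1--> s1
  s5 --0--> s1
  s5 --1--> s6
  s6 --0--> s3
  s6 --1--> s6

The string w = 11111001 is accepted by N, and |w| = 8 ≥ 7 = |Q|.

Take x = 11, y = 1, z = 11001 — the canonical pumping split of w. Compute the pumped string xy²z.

xy^2z = 11·1·1·11001 = 111111001.
Reading y = 1 takes N from s6 back to s6, so after x·y·y the machine is still in s6, and z then leads to the accepting state s0. Hence 111111001 ∈ L(N).

111111001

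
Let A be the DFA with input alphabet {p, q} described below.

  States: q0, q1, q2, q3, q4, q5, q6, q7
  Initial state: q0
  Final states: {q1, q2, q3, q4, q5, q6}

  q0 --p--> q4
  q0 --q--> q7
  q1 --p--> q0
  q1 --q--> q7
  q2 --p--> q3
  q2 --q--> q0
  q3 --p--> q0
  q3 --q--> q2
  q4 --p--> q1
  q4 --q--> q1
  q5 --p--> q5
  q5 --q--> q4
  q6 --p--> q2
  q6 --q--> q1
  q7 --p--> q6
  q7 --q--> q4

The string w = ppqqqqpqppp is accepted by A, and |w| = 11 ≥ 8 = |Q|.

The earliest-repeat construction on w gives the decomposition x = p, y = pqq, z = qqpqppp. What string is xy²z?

ppqqpqqqqpqppp

xy^2z = p·pqq·pqq·qqpqppp = ppqqpqqqqpqppp.
Reading y = pqq takes A from q4 back to q4, so after x·y·y the machine is still in q4, and z then leads to the accepting state q1. Hence ppqqpqqqqpqppp ∈ L(A).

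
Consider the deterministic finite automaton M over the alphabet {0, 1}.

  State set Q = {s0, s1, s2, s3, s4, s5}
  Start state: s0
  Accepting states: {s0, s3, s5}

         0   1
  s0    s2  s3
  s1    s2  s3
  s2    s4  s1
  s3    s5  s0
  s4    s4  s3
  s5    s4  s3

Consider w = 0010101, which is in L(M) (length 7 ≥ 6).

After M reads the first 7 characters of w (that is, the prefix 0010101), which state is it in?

s3

Run of M on the first 7 characters of w = 0 0 1 0 1 0 1:
  step 0: s0  (start)
  step 1: s2  (read 0: s0→s2)
  step 2: s4  (read 0: s2→s4)
  step 3: s3  (read 1: s4→s3)
  step 4: s5  (read 0: s3→s5)
  step 5: s3  (read 1: s5→s3)
  step 6: s5  (read 0: s3→s5)
  step 7: s3  (read 1: s5→s3)

After reading 7 characters, M is in state s3.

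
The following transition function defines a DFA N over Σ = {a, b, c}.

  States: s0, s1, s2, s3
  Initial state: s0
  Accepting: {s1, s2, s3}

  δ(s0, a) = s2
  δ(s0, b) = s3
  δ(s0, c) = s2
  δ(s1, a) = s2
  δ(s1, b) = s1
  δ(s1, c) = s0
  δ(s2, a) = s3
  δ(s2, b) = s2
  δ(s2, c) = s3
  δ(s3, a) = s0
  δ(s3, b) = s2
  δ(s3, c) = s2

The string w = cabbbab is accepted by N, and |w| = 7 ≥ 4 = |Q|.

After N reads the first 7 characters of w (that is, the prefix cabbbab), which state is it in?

State sequence: s0 -c-> s2 -a-> s3 -b-> s2 -b-> s2 -b-> s2 -a-> s3 -b-> s2

After reading 7 characters, N is in state s2.

s2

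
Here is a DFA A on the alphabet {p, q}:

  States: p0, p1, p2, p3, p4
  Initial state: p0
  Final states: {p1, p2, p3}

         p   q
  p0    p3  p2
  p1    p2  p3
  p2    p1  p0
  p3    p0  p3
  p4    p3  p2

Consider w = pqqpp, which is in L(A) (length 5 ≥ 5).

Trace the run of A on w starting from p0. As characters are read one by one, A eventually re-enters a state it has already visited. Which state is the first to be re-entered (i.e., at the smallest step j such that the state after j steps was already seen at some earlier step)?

p3

Run of A on w = p q q p p:
  step 0: p0  (start)
  step 1: p3  (read p: p0→p3)
  step 2: p3  (read q: p3→p3)   ← first repeat (p3 seen earlier)
  step 3: p3  (read q: p3→p3)
  step 4: p0  (read p: p3→p0)
  step 5: p3  (read p: p0→p3)

The earliest repeat is at step j = 2: A is in p3, which it already visited at step i = 1.
Pumping length from the standard proof: p = 5 (the number of states). The repeated state found above gives |xy| = j ≤ 5 and |y| = j − i ≥ 1.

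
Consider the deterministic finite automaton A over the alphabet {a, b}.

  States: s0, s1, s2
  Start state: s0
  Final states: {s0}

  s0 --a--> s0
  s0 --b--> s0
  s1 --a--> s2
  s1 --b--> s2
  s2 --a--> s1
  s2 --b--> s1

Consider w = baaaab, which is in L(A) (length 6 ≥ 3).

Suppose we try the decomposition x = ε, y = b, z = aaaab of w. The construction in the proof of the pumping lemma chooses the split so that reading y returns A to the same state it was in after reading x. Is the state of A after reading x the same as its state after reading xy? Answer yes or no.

State sequence: s0 -b-> s0

After x (step 0): s0. After xy (step 1): s0.
They match, so y = b drives A around a cycle from s0 back to itself; pumping y any number of times keeps A in s0 before reading z, and xyⁱz ∈ L(A) for every i ≥ 0.

yes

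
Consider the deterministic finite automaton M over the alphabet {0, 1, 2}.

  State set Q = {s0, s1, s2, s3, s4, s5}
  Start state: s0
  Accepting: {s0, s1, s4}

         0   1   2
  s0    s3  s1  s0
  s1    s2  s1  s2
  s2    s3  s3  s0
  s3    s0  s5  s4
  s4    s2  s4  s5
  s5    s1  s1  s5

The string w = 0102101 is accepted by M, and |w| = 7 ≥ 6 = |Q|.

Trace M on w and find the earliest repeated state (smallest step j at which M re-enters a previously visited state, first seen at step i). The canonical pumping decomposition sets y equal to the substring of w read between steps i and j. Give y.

1021

State sequence: s0 -0-> s3 -1-> s5 -0-> s1 -2-> s2 -1-> s3 -0-> s0 -1-> s1
First repeat at step 5: s3 was already visited.

So i = 1, j = 5, giving x = w[0:1] = 0, y = w[1:5] = 1021, z = w[5:7] = 01.
Check: |xy| = 5 ≤ 6 and |y| = 4 ≥ 1. Reading y takes M from s3 back to s3, so every xyⁱz is accepted.
Since M has 6 states, any run of length ≥ 6 visits 6+1 states, so by pigeonhole some state repeats within the first 6 steps — that repeat gives the pumpable loop.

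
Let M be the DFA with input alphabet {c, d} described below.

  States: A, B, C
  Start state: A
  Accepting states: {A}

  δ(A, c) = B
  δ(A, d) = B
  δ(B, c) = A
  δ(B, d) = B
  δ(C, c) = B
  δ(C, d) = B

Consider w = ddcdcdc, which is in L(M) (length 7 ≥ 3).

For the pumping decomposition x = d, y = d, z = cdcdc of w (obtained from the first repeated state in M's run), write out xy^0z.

dcdcdc

xy⁰z = xz = d·cdcdc = dcdcdc.
Reading y = d takes M from B back to B, so after x the machine is still in B, and z then leads to the accepting state A. Hence dcdcdc ∈ L(M).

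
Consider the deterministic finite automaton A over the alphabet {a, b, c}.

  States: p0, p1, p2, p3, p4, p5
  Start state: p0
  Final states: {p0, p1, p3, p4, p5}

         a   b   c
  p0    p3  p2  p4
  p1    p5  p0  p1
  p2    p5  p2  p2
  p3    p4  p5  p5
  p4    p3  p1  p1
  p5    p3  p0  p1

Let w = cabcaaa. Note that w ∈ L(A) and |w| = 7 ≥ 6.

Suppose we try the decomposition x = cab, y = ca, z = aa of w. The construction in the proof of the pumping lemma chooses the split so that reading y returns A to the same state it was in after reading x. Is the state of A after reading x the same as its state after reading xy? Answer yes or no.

yes

State sequence: p0 -c-> p4 -a-> p3 -b-> p5 -c-> p1 -a-> p5

After x (step 3): p5. After xy (step 5): p5.
They match, so y = ca drives A around a cycle from p5 back to itself; pumping y any number of times keeps A in p5 before reading z, and xyⁱz ∈ L(A) for every i ≥ 0.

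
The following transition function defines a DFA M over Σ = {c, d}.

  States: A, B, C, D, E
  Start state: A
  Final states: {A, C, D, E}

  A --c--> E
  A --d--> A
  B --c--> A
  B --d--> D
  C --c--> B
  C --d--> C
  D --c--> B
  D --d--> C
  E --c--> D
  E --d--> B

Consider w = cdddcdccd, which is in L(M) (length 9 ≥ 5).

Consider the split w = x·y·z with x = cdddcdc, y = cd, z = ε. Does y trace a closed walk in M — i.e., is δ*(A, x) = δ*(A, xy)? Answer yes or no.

no

Run of M on the first 9 characters of w = c d d d c d c c d:
  step 0: A  (start)
  step 1: E  (read c: A→E)
  step 2: B  (read d: E→B)
  step 3: D  (read d: B→D)
  step 4: C  (read d: D→C)
  step 5: B  (read c: C→B)
  step 6: D  (read d: B→D)
  step 7: B  (read c: D→B)
  step 8: A  (read c: B→A)
  step 9: A  (read d: A→A)

After x (step 7): B. After xy (step 9): A.
They differ (B ≠ A), so y is not a cycle from the state after x; this split is not the one the pumping-lemma construction produces, and pumping y need not keep the string in L(M).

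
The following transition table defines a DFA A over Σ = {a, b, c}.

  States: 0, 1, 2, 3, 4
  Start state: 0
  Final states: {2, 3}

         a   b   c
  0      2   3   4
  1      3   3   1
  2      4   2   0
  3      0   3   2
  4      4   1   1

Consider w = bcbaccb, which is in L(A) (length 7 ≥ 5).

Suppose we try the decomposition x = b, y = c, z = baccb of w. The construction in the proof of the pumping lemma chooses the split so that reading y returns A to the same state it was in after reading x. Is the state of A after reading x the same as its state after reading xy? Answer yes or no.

no

State sequence: 0 -b-> 3 -c-> 2

After x (step 1): 3. After xy (step 2): 2.
They differ (3 ≠ 2), so y is not a cycle from the state after x; this split is not the one the pumping-lemma construction produces, and pumping y need not keep the string in L(A).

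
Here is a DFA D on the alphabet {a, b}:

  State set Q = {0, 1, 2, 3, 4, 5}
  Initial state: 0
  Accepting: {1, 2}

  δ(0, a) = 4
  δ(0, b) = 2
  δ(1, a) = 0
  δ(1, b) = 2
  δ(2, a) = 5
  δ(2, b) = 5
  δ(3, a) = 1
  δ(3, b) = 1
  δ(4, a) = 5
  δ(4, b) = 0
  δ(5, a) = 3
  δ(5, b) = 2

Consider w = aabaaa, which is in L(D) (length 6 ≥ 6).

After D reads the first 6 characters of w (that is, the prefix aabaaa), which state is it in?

1

State sequence: 0 -a-> 4 -a-> 5 -b-> 2 -a-> 5 -a-> 3 -a-> 1

After reading 6 characters, D is in state 1.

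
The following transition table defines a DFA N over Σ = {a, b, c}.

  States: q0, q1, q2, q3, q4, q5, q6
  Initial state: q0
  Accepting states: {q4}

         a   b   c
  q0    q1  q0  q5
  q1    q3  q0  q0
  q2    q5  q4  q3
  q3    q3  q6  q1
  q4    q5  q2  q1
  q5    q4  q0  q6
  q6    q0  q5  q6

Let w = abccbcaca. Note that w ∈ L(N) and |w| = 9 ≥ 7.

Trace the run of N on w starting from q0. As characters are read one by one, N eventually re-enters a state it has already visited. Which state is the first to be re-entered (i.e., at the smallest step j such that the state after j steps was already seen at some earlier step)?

Run of N on w = a b c c b c a c a:
  step 0: q0  (start)
  step 1: q1  (read a: q0→q1)
  step 2: q0  (read b: q1→q0)   ← first repeat (q0 seen earlier)
  step 3: q5  (read c: q0→q5)
  step 4: q6  (read c: q5→q6)
  step 5: q5  (read b: q6→q5)
  step 6: q6  (read c: q5→q6)
  step 7: q0  (read a: q6→q0)
  step 8: q5  (read c: q0→q5)
  step 9: q4  (read a: q5→q4)

The earliest repeat is at step j = 2: N is in q0, which it already visited at step i = 0.
The DFA has 7 states, so the proof of the pumping lemma guarantees a repeated state among the first 7+1 visited; the segment between the two visits is the pumpable y.

q0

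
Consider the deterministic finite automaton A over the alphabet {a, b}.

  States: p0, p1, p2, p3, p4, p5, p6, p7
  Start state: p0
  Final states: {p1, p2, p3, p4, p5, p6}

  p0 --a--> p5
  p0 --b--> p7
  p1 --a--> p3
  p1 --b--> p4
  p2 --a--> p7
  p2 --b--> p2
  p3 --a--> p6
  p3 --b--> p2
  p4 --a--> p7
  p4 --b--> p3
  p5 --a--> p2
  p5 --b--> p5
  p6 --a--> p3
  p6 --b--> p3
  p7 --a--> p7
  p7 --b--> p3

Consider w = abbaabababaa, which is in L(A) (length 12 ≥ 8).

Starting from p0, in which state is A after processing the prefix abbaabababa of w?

p6

Run of A on the first 11 characters of w = a b b a a b a b a b a:
  step 0: p0  (start)
  step 1: p5  (read a: p0→p5)
  step 2: p5  (read b: p5→p5)
  step 3: p5  (read b: p5→p5)
  step 4: p2  (read a: p5→p2)
  step 5: p7  (read a: p2→p7)
  step 6: p3  (read b: p7→p3)
  step 7: p6  (read a: p3→p6)
  step 8: p3  (read b: p6→p3)
  step 9: p6  (read a: p3→p6)
  step 10: p3  (read b: p6→p3)
  step 11: p6  (read a: p3→p6)

After reading 11 characters, A is in state p6.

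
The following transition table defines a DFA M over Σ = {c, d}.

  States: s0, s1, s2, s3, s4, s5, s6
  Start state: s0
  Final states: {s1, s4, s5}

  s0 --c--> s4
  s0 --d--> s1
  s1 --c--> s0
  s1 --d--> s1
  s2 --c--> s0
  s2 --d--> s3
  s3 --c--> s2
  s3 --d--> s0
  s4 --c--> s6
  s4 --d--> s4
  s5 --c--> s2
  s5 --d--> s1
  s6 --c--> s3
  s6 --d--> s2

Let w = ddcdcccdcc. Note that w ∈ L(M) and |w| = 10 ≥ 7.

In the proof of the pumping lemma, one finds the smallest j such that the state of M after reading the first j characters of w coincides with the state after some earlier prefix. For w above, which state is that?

s1

State sequence: s0 -d-> s1 -d-> s1 -c-> s0 -d-> s1 -c-> s0 -c-> s4 -c-> s6 -d-> s2 -c-> s0 -c-> s4
First repeat at step 2: s1 was already visited.

The earliest repeat is at step j = 2: M is in s1, which it already visited at step i = 1.
The DFA has 7 states, so the proof of the pumping lemma guarantees a repeated state among the first 7+1 visited; the segment between the two visits is the pumpable y.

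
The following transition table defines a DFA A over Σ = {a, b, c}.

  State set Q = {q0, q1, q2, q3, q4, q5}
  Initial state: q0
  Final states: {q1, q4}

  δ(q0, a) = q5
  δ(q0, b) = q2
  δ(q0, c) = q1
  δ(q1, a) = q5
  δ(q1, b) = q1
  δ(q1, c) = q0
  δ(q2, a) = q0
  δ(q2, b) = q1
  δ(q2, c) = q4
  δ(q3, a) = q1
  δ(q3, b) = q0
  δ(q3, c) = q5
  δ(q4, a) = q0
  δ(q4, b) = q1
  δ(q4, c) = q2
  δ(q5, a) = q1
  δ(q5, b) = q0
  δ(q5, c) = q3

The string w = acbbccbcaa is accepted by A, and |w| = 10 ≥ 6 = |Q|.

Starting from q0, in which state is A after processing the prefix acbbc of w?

q4

Run of A on the first 5 characters of w = a c b b c:
  step 0: q0  (start)
  step 1: q5  (read a: q0→q5)
  step 2: q3  (read c: q5→q3)
  step 3: q0  (read b: q3→q0)
  step 4: q2  (read b: q0→q2)
  step 5: q4  (read c: q2→q4)

After reading 5 characters, A is in state q4.
(This kind of state-tracing is the core of the pumping-lemma construction: with 6 states, pigeonhole forces a repeat within the first 6 steps.)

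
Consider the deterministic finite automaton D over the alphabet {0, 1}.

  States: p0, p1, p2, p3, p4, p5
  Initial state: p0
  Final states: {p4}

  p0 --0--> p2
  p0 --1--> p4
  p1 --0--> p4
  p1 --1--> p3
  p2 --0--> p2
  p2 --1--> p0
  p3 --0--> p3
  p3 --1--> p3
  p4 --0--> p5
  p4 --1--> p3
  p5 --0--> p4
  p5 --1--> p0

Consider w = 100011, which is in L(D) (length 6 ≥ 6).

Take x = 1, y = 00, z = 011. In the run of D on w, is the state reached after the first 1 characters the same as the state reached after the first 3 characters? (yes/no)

yes

State sequence: p0 -1-> p4 -0-> p5 -0-> p4

After x (step 1): p4. After xy (step 3): p4.
They match, so y = 00 drives D around a cycle from p4 back to itself; pumping y any number of times keeps D in p4 before reading z, and xyⁱz ∈ L(D) for every i ≥ 0.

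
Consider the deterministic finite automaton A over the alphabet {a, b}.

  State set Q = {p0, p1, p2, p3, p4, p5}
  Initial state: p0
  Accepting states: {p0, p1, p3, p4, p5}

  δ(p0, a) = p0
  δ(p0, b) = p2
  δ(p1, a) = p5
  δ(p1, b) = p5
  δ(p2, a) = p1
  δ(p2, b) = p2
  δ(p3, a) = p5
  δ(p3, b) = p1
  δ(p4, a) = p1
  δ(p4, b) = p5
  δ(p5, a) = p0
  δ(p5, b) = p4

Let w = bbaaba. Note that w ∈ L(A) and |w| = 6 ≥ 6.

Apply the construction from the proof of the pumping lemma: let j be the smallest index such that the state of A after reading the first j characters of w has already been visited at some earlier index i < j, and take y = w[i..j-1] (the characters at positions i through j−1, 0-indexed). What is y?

b

Run of A on w = b b a a b a:
  step 0: p0  (start)
  step 1: p2  (read b: p0→p2)
  step 2: p2  (read b: p2→p2)   ← first repeat (p2 seen earlier)
  step 3: p1  (read a: p2→p1)
  step 4: p5  (read a: p1→p5)
  step 5: p4  (read b: p5→p4)
  step 6: p1  (read a: p4→p1)

So i = 1, j = 2, giving x = w[0:1] = b, y = w[1:2] = b, z = w[2:6] = aaba.
Check: |xy| = 2 ≤ 6 and |y| = 1 ≥ 1. Reading y takes A from p2 back to p2, so every xyⁱz is accepted.
Pumping length from the standard proof: p = 6 (the number of states). The repeated state found above gives |xy| = j ≤ 6 and |y| = j − i ≥ 1.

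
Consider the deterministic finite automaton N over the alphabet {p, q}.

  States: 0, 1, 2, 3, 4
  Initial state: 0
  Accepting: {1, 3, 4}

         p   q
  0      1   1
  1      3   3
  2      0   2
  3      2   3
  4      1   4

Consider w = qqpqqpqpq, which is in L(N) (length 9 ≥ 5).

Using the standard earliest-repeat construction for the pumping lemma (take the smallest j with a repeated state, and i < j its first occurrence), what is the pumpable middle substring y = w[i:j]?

Run of N on w = q q p q q p q p q:
  step 0: 0  (start)
  step 1: 1  (read q: 0→1)
  step 2: 3  (read q: 1→3)
  step 3: 2  (read p: 3→2)
  step 4: 2  (read q: 2→2)   ← first repeat (2 seen earlier)
  step 5: 2  (read q: 2→2)
  step 6: 0  (read p: 2→0)
  step 7: 1  (read q: 0→1)
  step 8: 3  (read p: 1→3)
  step 9: 3  (read q: 3→3)

So i = 3, j = 4, giving x = w[0:3] = qqp, y = w[3:4] = q, z = w[4:9] = qpqpq.
Check: |xy| = 4 ≤ 5 and |y| = 1 ≥ 1. Reading y takes N from 2 back to 2, so every xyⁱz is accepted.
With |Q| = 5, pigeonhole forces a state repeat no later than step 5; the substring read between the first and second visits to that state can be pumped.

q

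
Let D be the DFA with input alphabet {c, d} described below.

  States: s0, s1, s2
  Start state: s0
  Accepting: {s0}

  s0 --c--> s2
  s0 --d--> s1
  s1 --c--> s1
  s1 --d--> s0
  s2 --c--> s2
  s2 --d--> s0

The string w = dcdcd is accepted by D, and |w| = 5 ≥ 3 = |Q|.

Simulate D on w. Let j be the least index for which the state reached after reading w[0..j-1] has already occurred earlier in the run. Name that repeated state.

Run of D on w = d c d c d:
  step 0: s0  (start)
  step 1: s1  (read d: s0→s1)
  step 2: s1  (read c: s1→s1)   ← first repeat (s1 seen earlier)
  step 3: s0  (read d: s1→s0)
  step 4: s2  (read c: s0→s2)
  step 5: s0  (read d: s2→s0)

The earliest repeat is at step j = 2: D is in s1, which it already visited at step i = 1.
With |Q| = 3, pigeonhole forces a state repeat no later than step 3; the substring read between the first and second visits to that state can be pumped.

s1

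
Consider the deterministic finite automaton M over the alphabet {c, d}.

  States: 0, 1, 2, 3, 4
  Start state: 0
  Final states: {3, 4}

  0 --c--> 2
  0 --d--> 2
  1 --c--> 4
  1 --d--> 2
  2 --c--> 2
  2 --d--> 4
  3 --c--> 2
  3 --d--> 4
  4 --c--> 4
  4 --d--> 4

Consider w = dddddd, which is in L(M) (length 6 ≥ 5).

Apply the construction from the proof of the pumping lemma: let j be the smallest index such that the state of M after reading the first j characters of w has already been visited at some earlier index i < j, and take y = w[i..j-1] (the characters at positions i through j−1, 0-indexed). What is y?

d

State sequence: 0 -d-> 2 -d-> 4 -d-> 4 -d-> 4 -d-> 4 -d-> 4
First repeat at step 3: 4 was already visited.

So i = 2, j = 3, giving x = w[0:2] = dd, y = w[2:3] = d, z = w[3:6] = ddd.
Check: |xy| = 3 ≤ 5 and |y| = 1 ≥ 1. Reading y takes M from 4 back to 4, so every xyⁱz is accepted.
Pumping length from the standard proof: p = 5 (the number of states). The repeated state found above gives |xy| = j ≤ 5 and |y| = j − i ≥ 1.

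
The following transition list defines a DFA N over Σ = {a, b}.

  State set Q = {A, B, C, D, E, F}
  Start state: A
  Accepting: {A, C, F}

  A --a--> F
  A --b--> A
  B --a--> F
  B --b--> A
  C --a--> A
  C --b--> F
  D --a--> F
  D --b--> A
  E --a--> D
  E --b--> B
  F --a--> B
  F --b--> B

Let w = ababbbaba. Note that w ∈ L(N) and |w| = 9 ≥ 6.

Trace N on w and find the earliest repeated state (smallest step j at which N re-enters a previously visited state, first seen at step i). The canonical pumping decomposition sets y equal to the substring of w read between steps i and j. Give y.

ba

Run of N on w = a b a b b b a b a:
  step 0: A  (start)
  step 1: F  (read a: A→F)
  step 2: B  (read b: F→B)
  step 3: F  (read a: B→F)   ← first repeat (F seen earlier)
  step 4: B  (read b: F→B)
  step 5: A  (read b: B→A)
  step 6: A  (read b: A→A)
  step 7: F  (read a: A→F)
  step 8: B  (read b: F→B)
  step 9: F  (read a: B→F)

So i = 1, j = 3, giving x = w[0:1] = a, y = w[1:3] = ba, z = w[3:9] = bbbaba.
Check: |xy| = 3 ≤ 6 and |y| = 2 ≥ 1. Reading y takes N from F back to F, so every xyⁱz is accepted.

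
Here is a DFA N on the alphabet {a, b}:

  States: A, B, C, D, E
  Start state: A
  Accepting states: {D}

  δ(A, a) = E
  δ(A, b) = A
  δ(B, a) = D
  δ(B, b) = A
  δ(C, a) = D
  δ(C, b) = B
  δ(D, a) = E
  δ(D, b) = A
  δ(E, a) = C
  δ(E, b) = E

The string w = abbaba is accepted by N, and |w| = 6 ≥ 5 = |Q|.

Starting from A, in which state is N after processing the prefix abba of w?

C

State sequence: A -a-> E -b-> E -b-> E -a-> C

After reading 4 characters, N is in state C.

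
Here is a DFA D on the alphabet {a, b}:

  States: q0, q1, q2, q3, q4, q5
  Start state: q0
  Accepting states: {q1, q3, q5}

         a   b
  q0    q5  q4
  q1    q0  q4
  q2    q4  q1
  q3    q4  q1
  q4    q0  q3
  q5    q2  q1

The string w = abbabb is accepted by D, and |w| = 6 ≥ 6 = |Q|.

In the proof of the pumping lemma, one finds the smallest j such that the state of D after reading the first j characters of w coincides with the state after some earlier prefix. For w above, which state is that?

q0

Run of D on w = a b b a b b:
  step 0: q0  (start)
  step 1: q5  (read a: q0→q5)
  step 2: q1  (read b: q5→q1)
  step 3: q4  (read b: q1→q4)
  step 4: q0  (read a: q4→q0)   ← first repeat (q0 seen earlier)
  step 5: q4  (read b: q0→q4)
  step 6: q3  (read b: q4→q3)

The earliest repeat is at step j = 4: D is in q0, which it already visited at step i = 0.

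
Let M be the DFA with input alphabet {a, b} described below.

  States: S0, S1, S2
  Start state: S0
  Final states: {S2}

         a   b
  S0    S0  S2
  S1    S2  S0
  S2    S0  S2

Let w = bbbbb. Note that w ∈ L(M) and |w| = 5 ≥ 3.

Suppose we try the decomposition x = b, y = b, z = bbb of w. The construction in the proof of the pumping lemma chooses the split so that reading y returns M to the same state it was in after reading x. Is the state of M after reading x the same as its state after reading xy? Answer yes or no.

yes

Run of M on the first 2 characters of w = b b:
  step 0: S0  (start)
  step 1: S2  (read b: S0→S2)
  step 2: S2  (read b: S2→S2)

After x (step 1): S2. After xy (step 2): S2.
They match, so y = b drives M around a cycle from S2 back to itself; pumping y any number of times keeps M in S2 before reading z, and xyⁱz ∈ L(M) for every i ≥ 0.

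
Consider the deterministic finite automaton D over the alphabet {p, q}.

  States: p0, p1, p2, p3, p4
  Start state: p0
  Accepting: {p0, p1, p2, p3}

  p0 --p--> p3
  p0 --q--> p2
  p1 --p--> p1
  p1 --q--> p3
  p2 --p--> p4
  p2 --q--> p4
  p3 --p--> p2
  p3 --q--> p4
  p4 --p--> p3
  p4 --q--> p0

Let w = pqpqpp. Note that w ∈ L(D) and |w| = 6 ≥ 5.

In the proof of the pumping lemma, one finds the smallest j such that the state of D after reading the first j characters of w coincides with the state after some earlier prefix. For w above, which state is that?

Run of D on w = p q p q p p:
  step 0: p0  (start)
  step 1: p3  (read p: p0→p3)
  step 2: p4  (read q: p3→p4)
  step 3: p3  (read p: p4→p3)   ← first repeat (p3 seen earlier)
  step 4: p4  (read q: p3→p4)
  step 5: p3  (read p: p4→p3)
  step 6: p2  (read p: p3→p2)

The earliest repeat is at step j = 3: D is in p3, which it already visited at step i = 1.
The DFA has 5 states, so the proof of the pumping lemma guarantees a repeated state among the first 5+1 visited; the segment between the two visits is the pumpable y.

p3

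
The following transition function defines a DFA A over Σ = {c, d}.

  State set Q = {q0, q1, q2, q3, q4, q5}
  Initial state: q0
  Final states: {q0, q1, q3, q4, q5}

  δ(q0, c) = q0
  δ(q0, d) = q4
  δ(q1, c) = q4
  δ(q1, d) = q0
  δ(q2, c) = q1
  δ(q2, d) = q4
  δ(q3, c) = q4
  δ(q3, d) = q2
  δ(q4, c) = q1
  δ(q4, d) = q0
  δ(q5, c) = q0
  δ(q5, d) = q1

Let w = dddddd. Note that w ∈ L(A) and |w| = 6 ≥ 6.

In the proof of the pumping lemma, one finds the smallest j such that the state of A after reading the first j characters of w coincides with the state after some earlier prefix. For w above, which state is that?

q0

State sequence: q0 -d-> q4 -d-> q0 -d-> q4 -d-> q0 -d-> q4 -d-> q0
First repeat at step 2: q0 was already visited.

The earliest repeat is at step j = 2: A is in q0, which it already visited at step i = 0.
The DFA has 6 states, so the proof of the pumping lemma guarantees a repeated state among the first 6+1 visited; the segment between the two visits is the pumpable y.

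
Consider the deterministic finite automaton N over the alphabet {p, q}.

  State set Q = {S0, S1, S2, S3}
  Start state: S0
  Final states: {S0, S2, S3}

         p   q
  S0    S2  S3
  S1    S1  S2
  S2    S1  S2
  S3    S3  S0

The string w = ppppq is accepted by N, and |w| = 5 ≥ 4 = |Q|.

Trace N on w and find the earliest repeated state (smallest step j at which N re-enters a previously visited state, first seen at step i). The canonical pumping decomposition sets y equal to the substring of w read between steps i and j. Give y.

State sequence: S0 -p-> S2 -p-> S1 -p-> S1 -p-> S1 -q-> S2
First repeat at step 3: S1 was already visited.

So i = 2, j = 3, giving x = w[0:2] = pp, y = w[2:3] = p, z = w[3:5] = pq.
Check: |xy| = 3 ≤ 4 and |y| = 1 ≥ 1. Reading y takes N from S1 back to S1, so every xyⁱz is accepted.

p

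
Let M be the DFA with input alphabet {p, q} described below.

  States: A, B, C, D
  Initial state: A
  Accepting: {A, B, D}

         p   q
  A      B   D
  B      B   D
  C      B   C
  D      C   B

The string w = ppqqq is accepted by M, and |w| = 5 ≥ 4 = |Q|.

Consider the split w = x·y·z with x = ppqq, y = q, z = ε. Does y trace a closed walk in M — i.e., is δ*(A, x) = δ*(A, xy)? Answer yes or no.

no

State sequence: A -p-> B -p-> B -q-> D -q-> B -q-> D

After x (step 4): B. After xy (step 5): D.
They differ (B ≠ D), so y is not a cycle from the state after x; this split is not the one the pumping-lemma construction produces, and pumping y need not keep the string in L(M).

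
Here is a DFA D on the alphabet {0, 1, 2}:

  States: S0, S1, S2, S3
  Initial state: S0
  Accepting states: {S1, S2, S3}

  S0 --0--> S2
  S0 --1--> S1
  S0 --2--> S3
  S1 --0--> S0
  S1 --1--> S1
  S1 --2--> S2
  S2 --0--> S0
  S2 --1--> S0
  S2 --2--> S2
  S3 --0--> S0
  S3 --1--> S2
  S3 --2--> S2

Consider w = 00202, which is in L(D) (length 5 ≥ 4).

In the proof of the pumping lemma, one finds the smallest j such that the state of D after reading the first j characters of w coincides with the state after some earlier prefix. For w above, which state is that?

S0

State sequence: S0 -0-> S2 -0-> S0 -2-> S3 -0-> S0 -2-> S3
First repeat at step 2: S0 was already visited.

The earliest repeat is at step j = 2: D is in S0, which it already visited at step i = 0.
With |Q| = 4, pigeonhole forces a state repeat no later than step 4; the substring read between the first and second visits to that state can be pumped.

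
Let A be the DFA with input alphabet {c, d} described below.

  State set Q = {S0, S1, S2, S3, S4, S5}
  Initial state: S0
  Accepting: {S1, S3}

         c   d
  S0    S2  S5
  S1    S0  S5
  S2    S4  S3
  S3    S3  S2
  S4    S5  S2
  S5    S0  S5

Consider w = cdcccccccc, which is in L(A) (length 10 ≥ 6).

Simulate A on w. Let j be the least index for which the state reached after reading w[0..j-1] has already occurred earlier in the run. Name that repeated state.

S3

Run of A on w = c d c c c c c c c c:
  step 0: S0  (start)
  step 1: S2  (read c: S0→S2)
  step 2: S3  (read d: S2→S3)
  step 3: S3  (read c: S3→S3)   ← first repeat (S3 seen earlier)
  step 4: S3  (read c: S3→S3)
  step 5: S3  (read c: S3→S3)
  step 6: S3  (read c: S3→S3)
  step 7: S3  (read c: S3→S3)
  step 8: S3  (read c: S3→S3)
  step 9: S3  (read c: S3→S3)
  step 10: S3  (read c: S3→S3)

The earliest repeat is at step j = 3: A is in S3, which it already visited at step i = 2.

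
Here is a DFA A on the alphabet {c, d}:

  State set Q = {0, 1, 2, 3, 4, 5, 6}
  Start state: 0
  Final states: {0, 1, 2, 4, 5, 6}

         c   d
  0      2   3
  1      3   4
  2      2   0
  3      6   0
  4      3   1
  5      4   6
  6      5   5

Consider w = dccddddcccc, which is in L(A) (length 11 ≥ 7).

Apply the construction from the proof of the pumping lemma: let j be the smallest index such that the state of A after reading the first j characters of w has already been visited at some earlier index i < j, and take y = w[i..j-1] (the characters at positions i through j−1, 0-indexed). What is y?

Run of A on w = d c c d d d d c c c c:
  step 0: 0  (start)
  step 1: 3  (read d: 0→3)
  step 2: 6  (read c: 3→6)
  step 3: 5  (read c: 6→5)
  step 4: 6  (read d: 5→6)   ← first repeat (6 seen earlier)
  step 5: 5  (read d: 6→5)
  step 6: 6  (read d: 5→6)
  step 7: 5  (read d: 6→5)
  step 8: 4  (read c: 5→4)
  step 9: 3  (read c: 4→3)
  step 10: 6  (read c: 3→6)
  step 11: 5  (read c: 6→5)

So i = 2, j = 4, giving x = w[0:2] = dc, y = w[2:4] = cd, z = w[4:11] = dddcccc.
Check: |xy| = 4 ≤ 7 and |y| = 2 ≥ 1. Reading y takes A from 6 back to 6, so every xyⁱz is accepted.
Pumping length from the standard proof: p = 7 (the number of states). The repeated state found above gives |xy| = j ≤ 7 and |y| = j − i ≥ 1.

cd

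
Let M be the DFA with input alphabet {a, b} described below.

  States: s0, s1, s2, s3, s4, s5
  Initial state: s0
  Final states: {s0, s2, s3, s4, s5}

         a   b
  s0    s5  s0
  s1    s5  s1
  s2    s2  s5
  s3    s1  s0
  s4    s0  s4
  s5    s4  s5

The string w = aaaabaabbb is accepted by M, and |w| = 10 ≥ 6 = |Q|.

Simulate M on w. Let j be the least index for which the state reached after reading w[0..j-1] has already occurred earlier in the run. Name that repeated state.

s0

State sequence: s0 -a-> s5 -a-> s4 -a-> s0 -a-> s5 -b-> s5 -a-> s4 -a-> s0 -b-> s0 -b-> s0 -b-> s0
First repeat at step 3: s0 was already visited.

The earliest repeat is at step j = 3: M is in s0, which it already visited at step i = 0.
Pumping length from the standard proof: p = 6 (the number of states). The repeated state found above gives |xy| = j ≤ 6 and |y| = j − i ≥ 1.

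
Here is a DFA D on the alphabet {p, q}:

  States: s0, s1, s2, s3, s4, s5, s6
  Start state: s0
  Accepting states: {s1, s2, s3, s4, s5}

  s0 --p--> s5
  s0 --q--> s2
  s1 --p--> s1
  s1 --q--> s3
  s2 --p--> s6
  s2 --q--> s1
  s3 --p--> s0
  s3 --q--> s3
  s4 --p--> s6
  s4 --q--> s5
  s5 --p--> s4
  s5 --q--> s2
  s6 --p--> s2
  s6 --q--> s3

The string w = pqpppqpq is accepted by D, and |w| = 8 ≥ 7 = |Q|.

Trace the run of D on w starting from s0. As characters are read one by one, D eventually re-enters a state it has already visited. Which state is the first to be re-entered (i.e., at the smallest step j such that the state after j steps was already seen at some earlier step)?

s2

State sequence: s0 -p-> s5 -q-> s2 -p-> s6 -p-> s2 -p-> s6 -q-> s3 -p-> s0 -q-> s2
First repeat at step 4: s2 was already visited.

The earliest repeat is at step j = 4: D is in s2, which it already visited at step i = 2.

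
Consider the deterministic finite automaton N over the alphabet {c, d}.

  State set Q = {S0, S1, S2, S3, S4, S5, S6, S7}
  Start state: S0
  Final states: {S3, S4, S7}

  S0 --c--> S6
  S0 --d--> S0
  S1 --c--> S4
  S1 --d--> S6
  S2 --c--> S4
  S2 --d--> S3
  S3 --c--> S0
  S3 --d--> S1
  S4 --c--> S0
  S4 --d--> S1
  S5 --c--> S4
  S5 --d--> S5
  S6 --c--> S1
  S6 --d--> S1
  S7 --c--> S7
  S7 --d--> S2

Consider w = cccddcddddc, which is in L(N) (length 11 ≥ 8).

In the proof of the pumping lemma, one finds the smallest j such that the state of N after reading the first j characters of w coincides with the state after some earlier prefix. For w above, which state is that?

Run of N on w = c c c d d c d d d d c:
  step 0: S0  (start)
  step 1: S6  (read c: S0→S6)
  step 2: S1  (read c: S6→S1)
  step 3: S4  (read c: S1→S4)
  step 4: S1  (read d: S4→S1)   ← first repeat (S1 seen earlier)
  step 5: S6  (read d: S1→S6)
  step 6: S1  (read c: S6→S1)
  step 7: S6  (read d: S1→S6)
  step 8: S1  (read d: S6→S1)
  step 9: S6  (read d: S1→S6)
  step 10: S1  (read d: S6→S1)
  step 11: S4  (read c: S1→S4)

The earliest repeat is at step j = 4: N is in S1, which it already visited at step i = 2.
Since N has 8 states, any run of length ≥ 8 visits 8+1 states, so by pigeonhole some state repeats within the first 8 steps — that repeat gives the pumpable loop.

S1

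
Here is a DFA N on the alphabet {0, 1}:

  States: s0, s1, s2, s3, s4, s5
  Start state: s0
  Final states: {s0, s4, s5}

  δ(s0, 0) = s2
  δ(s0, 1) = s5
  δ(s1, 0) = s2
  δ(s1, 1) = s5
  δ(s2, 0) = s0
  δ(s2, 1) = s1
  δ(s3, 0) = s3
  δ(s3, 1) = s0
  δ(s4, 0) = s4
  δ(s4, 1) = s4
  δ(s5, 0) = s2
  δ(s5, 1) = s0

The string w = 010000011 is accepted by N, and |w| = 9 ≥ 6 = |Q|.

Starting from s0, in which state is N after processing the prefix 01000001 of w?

s1

State sequence: s0 -0-> s2 -1-> s1 -0-> s2 -0-> s0 -0-> s2 -0-> s0 -0-> s2 -1-> s1

After reading 8 characters, N is in state s1.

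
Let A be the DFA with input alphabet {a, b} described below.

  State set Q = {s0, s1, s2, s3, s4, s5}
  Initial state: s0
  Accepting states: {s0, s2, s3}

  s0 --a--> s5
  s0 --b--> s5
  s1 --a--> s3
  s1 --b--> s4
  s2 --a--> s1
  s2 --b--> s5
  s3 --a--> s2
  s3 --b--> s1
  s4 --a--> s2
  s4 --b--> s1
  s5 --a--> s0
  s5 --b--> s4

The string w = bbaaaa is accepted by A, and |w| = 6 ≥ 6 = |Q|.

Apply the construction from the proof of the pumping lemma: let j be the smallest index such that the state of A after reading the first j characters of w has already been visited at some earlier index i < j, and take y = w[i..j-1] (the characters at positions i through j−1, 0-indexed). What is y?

Run of A on w = b b a a a a:
  step 0: s0  (start)
  step 1: s5  (read b: s0→s5)
  step 2: s4  (read b: s5→s4)
  step 3: s2  (read a: s4→s2)
  step 4: s1  (read a: s2→s1)
  step 5: s3  (read a: s1→s3)
  step 6: s2  (read a: s3→s2)   ← first repeat (s2 seen earlier)

So i = 3, j = 6, giving x = w[0:3] = bba, y = w[3:6] = aaa, z = w[6:6] = ε.
Check: |xy| = 6 ≤ 6 and |y| = 3 ≥ 1. Reading y takes A from s2 back to s2, so every xyⁱz is accepted.
With |Q| = 6, pigeonhole forces a state repeat no later than step 6; the substring read between the first and second visits to that state can be pumped.

aaa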